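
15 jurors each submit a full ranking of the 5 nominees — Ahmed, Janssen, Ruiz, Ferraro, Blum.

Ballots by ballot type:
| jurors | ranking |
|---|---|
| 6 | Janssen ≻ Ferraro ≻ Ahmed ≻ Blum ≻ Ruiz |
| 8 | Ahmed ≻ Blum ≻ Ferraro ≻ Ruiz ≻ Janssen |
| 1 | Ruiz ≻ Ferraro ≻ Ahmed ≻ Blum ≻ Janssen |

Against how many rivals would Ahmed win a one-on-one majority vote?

Ahmed against each rival (15 jurors):
Ahmed–Janssen: Ahmed 9–6.
Ahmed vs Ruiz: 14 to 1, Ahmed.
Ahmed vs Ferraro: 8 to 7, Ahmed.
Ahmed–Blum: Ahmed 15–0.
Ahmed beats Janssen, Ruiz, Ferraro, Blum — 4 pairwise wins.

4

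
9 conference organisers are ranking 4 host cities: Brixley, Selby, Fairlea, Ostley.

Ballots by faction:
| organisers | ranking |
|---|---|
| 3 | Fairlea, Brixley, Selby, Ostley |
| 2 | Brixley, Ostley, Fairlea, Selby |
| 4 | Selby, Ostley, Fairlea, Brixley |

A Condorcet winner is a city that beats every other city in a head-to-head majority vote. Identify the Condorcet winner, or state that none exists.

Head-to-head results (9 organisers):
Brixley–Selby: Brixley 5–4.
Brixley vs Fairlea: Fairlea, 7–2.
Brixley–Ostley: Brixley 5–4.
Selby–Fairlea: Fairlea 5–4.
Selby vs Ostley: Selby, 7–2.
Fairlea vs Ostley: Ostley wins 6–3.
Each city drops at least one matchup (Brixley loses to Fairlea; Selby loses to Brixley; Fairlea loses to Ostley; Ostley loses to Brixley); the cycle Brixley > Ostley > Fairlea > Brixley rules out a Condorcet winner.

none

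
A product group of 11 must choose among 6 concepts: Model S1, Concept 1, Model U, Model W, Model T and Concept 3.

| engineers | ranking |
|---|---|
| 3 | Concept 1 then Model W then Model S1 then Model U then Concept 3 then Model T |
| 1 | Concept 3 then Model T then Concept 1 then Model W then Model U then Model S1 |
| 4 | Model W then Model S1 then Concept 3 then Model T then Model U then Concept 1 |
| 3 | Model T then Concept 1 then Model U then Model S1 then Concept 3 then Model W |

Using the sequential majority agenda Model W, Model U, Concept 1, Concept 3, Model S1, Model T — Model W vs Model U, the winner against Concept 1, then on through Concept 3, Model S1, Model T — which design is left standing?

Round 1: Model W vs Model U — 8–3, Model W advances.
Round 2: Model W vs Concept 1 — 4–7, Concept 1 advances.
Round 3: Concept 1 vs Concept 3 — 6–5, Concept 1 advances.
Round 4: Concept 1 vs Model S1 — 7–4, Concept 1 advances.
Round 5: Concept 1 vs Model T — 3–8, Model T advances.
Model T survives the agenda.

Model T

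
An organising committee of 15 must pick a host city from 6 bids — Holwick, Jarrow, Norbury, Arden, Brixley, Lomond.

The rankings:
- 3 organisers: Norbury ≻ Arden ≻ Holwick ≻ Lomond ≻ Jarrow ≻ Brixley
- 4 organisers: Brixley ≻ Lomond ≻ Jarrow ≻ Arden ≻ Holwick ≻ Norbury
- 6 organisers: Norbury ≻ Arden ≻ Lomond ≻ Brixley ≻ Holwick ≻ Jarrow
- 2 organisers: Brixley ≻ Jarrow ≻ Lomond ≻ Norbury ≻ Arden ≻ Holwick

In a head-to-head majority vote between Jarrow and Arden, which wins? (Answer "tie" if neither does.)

Arden

Ballots ranking Jarrow above Arden: 4 + 2 = 6.
Ballots ranking Arden above Jarrow: 15 − 6 = 9.
Arden wins the head-to-head 9–6.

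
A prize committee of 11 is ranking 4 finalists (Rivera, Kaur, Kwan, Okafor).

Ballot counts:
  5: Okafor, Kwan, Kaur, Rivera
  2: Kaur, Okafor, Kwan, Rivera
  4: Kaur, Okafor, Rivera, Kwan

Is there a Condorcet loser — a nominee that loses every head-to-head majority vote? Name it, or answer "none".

Pairwise majorities:
Rivera vs Kaur: 0 to 11, Kaur.
Rivera vs Kwan: 4 to 7, Kwan.
Rivera vs Okafor: Okafor wins 11–0.
Kaur vs Kwan: 6 to 5, Kaur.
Kaur vs Okafor: Kaur wins 6–5.
Kwan vs Okafor: 0 to 11, Okafor.
Rivera loses to every other nominee — it is the Condorcet loser.

Rivera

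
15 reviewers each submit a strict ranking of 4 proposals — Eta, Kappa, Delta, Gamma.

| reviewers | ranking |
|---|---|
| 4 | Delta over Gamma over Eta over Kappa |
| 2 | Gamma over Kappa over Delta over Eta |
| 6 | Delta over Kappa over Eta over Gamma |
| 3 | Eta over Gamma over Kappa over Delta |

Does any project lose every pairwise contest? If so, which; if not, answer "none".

none

Head-to-head results (15 reviewers):
Eta vs Kappa: Kappa, 8–7.
Eta vs Delta: Eta is ranked higher on 3 ballots, Delta on 12. Delta wins 12–3.
Eta vs Gamma: Eta wins 9–6.
Kappa vs Delta: Delta wins 10–5.
Kappa vs Gamma: 6 for Kappa, 9 for Gamma — Gamma by 9–6.
Delta vs Gamma: 10 to 5, Delta.
Every project wins at least one matchup (Eta beats Gamma; Kappa beats Eta; Delta beats Eta; Gamma beats Kappa), so there is no Condorcet loser.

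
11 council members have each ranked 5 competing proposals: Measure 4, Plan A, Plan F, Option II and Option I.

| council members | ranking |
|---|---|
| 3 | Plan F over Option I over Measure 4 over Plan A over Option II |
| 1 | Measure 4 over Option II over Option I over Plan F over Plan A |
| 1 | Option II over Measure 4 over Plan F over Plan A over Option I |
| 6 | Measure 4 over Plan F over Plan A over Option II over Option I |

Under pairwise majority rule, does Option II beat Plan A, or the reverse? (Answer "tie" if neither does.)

Plan A

Ballots ranking Option II above Plan A: 1 + 1 = 2.
Ballots ranking Plan A above Option II: 11 − 2 = 9.
Plan A wins the head-to-head 9–2.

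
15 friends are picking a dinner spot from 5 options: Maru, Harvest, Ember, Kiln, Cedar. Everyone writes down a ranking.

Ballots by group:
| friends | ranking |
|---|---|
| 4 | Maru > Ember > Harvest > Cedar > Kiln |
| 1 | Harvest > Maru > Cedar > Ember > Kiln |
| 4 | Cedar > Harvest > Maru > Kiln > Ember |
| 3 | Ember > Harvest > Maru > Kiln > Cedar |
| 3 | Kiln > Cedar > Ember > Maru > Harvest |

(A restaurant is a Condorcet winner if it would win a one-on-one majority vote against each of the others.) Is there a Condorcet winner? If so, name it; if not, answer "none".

none

Head-to-head results (15 friends):
Maru vs Harvest: 7 to 8, Harvest.
Maru vs Ember: 4+1+4 = 9 for Maru, 6 for Ember — Maru by 9–6.
Maru vs Kiln: 12 to 3, Maru.
Maru vs Cedar: Maru is ranked higher on 4+1+3 = 8 ballots, Cedar on 7. Maru wins 8–7.
Harvest vs Ember: Harvest is ranked higher on 1+4 = 5 ballots, Ember on 10. Ember wins 10–5.
Harvest vs Kiln: 4+1+4+3 = 12 for Harvest, 3 for Kiln — Harvest by 12–3.
Harvest vs Cedar: Harvest preferred on 4+1+3 = 8 ballots; Harvest wins 8–7.
Ember vs Kiln: 8 to 7, Ember.
Ember vs Cedar: Ember is ranked higher on 4+3 = 7 ballots, Cedar on 8. Cedar wins 8–7.
Kiln vs Cedar: Kiln preferred on 3+3 = 6 ballots; Cedar wins 9–6.
Each restaurant drops at least one matchup (Maru loses to Harvest; Harvest loses to Ember; Ember loses to Maru; Kiln loses to Maru; Cedar loses to Maru); the cycle Maru > Ember > Harvest > Maru rules out a Condorcet winner.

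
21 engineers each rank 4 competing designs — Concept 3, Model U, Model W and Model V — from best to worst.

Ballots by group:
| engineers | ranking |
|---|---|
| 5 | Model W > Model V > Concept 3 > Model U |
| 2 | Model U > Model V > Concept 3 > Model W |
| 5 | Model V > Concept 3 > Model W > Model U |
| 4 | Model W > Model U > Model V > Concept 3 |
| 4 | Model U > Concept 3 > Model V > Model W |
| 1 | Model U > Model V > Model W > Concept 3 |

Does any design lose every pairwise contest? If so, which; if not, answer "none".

Pairwise majorities:
Concept 3 vs Model U: 5+5 = 10 for Concept 3, 11 for Model U — Model U by 11–10.
Concept 3 vs Model W: Concept 3 preferred on 2+5+4 = 11 ballots; Concept 3 wins 11–10.
Concept 3–Model V: Model V 17–4.
Model U vs Model W: Model W, 14–7.
Model U vs Model V: Model U wins 11–10.
Model W vs Model V: 5+4 = 9 for Model W, 12 for Model V — Model V by 12–9.
Each design has at least one pairwise win (Concept 3 beats Model W; Model U beats Concept 3; Model W beats Model U; Model V beats Concept 3) — no Condorcet loser.

none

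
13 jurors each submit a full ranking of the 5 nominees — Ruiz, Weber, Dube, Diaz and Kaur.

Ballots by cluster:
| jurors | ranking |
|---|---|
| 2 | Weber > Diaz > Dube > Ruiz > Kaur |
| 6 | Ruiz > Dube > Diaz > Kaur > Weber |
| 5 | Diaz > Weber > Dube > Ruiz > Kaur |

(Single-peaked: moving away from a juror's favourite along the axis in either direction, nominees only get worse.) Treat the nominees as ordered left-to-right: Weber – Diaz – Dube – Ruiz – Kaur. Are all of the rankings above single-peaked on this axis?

Axis positions: Weber=1, Diaz=2, Dube=3, Ruiz=4, Kaur=5.
Cluster 1 (peak Weber at position 1): ranking walks positions 1-2-3-4-5, expanding outward from the peak — single-peaked.
Cluster 2 (peak Ruiz at position 4): ranking walks positions 4-3-2-5-1, expanding outward from the peak — single-peaked.
Cluster 3 (peak Diaz at position 2): ranking walks positions 2-1-3-4-5, expanding outward from the peak — single-peaked.
Every ranking is single-peaked on this axis.

yes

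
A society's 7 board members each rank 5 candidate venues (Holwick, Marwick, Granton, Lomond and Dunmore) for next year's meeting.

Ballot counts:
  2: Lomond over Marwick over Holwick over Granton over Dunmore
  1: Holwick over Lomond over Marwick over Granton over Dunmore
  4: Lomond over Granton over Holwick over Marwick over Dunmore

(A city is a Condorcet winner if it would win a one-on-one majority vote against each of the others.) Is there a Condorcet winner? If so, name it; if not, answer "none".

Head-to-head results (7 organisers):
Holwick vs Marwick: Holwick is ranked higher on 1+4 = 5 ballots, Marwick on 2. Holwick wins 5–2.
Holwick vs Granton: 3 to 4, Granton.
Holwick vs Lomond: Holwick preferred on 1 ballot; Lomond wins 6–1.
Holwick vs Dunmore: Holwick is ranked higher on 2+1+4 = 7 ballots, Dunmore on 0. Holwick wins 7–0.
Marwick vs Granton: Marwick preferred on 2+1 = 3 ballots; Granton wins 4–3.
Marwick vs Lomond: Marwick preferred on 0 ballots; Lomond wins 7–0.
Marwick vs Dunmore: 7 to 0, Marwick.
Granton vs Lomond: 0 for Granton, 7 for Lomond — Lomond by 7–0.
Granton vs Dunmore: Granton preferred on 2+1+4 = 7 ballots; Granton wins 7–0.
Lomond vs Dunmore: 2+1+4 = 7 for Lomond, 0 for Dunmore — Lomond by 7–0.
Only Lomond has no losses; Lomond is the Condorcet winner.

Lomond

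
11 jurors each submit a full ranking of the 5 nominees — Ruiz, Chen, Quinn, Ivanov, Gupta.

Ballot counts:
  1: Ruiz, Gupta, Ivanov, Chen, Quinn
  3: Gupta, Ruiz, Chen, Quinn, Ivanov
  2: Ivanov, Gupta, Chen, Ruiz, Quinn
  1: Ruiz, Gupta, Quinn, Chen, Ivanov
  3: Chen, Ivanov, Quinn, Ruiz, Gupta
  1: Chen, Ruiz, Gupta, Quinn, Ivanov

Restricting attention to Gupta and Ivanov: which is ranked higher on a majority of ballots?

Ballots ranking Gupta above Ivanov: 1 + 3 + 1 + 1 = 6.
Ballots ranking Ivanov above Gupta: 11 − 6 = 5.
Gupta wins the head-to-head 6–5.

Gupta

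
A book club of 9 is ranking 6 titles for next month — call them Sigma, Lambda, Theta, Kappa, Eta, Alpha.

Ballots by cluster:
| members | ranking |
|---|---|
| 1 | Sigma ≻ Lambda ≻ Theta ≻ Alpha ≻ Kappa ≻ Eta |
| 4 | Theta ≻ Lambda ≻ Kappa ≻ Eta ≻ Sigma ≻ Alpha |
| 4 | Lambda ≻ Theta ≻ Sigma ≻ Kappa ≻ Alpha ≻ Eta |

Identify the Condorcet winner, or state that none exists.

Lambda

Pairwise majorities:
Sigma vs Lambda: 1 to 8, Lambda.
Sigma vs Theta: 1 to 8, Theta.
Sigma vs Kappa: 1+4 = 5 for Sigma, 4 for Kappa — Sigma by 5–4.
Sigma vs Eta: Sigma is ranked higher on 1+4 = 5 ballots, Eta on 4. Sigma wins 5–4.
Sigma vs Alpha: 1+4+4 = 9 for Sigma, 0 for Alpha — Sigma by 9–0.
Lambda vs Theta: 1+4 = 5 for Lambda, 4 for Theta — Lambda by 5–4.
Lambda vs Kappa: Lambda is ranked higher on 1+4+4 = 9 ballots, Kappa on 0. Lambda wins 9–0.
Lambda vs Eta: Lambda is ranked higher on 1+4+4 = 9 ballots, Eta on 0. Lambda wins 9–0.
Lambda vs Alpha: 1+4+4 = 9 for Lambda, 0 for Alpha — Lambda by 9–0.
Theta vs Kappa: 1+4+4 = 9 for Theta, 0 for Kappa — Theta by 9–0.
Theta vs Eta: 1+4+4 = 9 for Theta, 0 for Eta — Theta by 9–0.
Theta vs Alpha: Theta is ranked higher on 1+4+4 = 9 ballots, Alpha on 0. Theta wins 9–0.
Kappa vs Eta: Kappa is ranked higher on 1+4+4 = 9 ballots, Eta on 0. Kappa wins 9–0.
Kappa vs Alpha: Kappa preferred on 4+4 = 8 ballots; Kappa wins 8–1.
Eta vs Alpha: 4 for Eta, 5 for Alpha — Alpha by 5–4.
Lambda defeats every rival head-to-head and is the Condorcet winner.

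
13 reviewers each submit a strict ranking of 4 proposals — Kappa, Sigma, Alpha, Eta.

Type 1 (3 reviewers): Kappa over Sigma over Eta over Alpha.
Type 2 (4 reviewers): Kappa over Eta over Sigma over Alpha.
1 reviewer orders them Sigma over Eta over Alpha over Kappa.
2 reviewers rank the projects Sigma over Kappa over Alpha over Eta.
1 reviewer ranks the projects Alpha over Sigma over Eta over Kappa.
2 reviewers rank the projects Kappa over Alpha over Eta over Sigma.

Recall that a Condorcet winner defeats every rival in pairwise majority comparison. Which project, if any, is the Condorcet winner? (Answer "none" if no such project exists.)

Check each pair by majority over 13 ballots:
Kappa–Sigma: Kappa 9–4.
Kappa vs Alpha: Kappa, 11–2.
Kappa vs Eta: Kappa wins 11–2.
Sigma vs Alpha: Sigma wins 10–3.
Sigma vs Eta: Sigma, 7–6.
Alpha–Eta: Eta 8–5.
Kappa wins every pairwise contest, so Kappa is the Condorcet winner.

Kappa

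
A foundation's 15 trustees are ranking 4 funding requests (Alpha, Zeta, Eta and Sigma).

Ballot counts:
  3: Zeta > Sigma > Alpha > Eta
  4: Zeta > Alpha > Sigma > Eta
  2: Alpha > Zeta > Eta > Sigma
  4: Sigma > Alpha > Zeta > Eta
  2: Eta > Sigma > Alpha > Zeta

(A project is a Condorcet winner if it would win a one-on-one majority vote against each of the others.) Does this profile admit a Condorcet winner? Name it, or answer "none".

Check each pair by majority over 15 ballots:
Alpha–Zeta: Alpha 8–7.
Alpha–Eta: Alpha 13–2.
Alpha–Sigma: Sigma 9–6.
Zeta vs Eta: Zeta wins 13–2.
Zeta vs Sigma: Zeta wins 9–6.
Eta–Sigma: Sigma 11–4.
No project is unbeaten: Alpha loses to Sigma; Zeta loses to Alpha; Eta loses to Alpha; Sigma loses to Zeta. In particular Alpha beats Zeta beats Sigma beats Alpha is a majority cycle — no Condorcet winner exists.

none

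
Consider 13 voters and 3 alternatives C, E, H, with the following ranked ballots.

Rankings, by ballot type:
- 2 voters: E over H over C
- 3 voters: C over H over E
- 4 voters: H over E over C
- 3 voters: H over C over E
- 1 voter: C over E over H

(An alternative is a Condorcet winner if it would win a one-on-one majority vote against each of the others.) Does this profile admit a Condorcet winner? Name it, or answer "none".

Head-to-head results (13 voters):
C vs E: C is ranked higher on 3+3+1 = 7 ballots, E on 6. C wins 7–6.
C vs H: 3+1 = 4 for C, 9 for H — H by 9–4.
E vs H: E preferred on 2+1 = 3 ballots; H wins 10–3.
Only H has no losses; H is the Condorcet winner.

H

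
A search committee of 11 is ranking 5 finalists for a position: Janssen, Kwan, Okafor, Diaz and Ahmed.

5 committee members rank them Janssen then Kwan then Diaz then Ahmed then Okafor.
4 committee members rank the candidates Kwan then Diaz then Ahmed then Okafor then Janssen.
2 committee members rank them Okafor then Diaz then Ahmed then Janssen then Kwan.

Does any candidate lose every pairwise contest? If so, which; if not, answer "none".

Head-to-head results (11 committee members):
Janssen vs Kwan: 7 to 4, Janssen.
Janssen vs Okafor: 5 for Janssen, 6 for Okafor — Okafor by 6–5.
Janssen vs Diaz: 5 for Janssen, 6 for Diaz — Diaz by 6–5.
Janssen vs Ahmed: Ahmed, 6–5.
Kwan vs Okafor: Kwan is ranked higher on 5+4 = 9 ballots, Okafor on 2. Kwan wins 9–2.
Kwan vs Diaz: 5+4 = 9 for Kwan, 2 for Diaz — Kwan by 9–2.
Kwan–Ahmed: Kwan 9–2.
Okafor vs Diaz: 2 for Okafor, 9 for Diaz — Diaz by 9–2.
Okafor vs Ahmed: Okafor preferred on 2 ballots; Ahmed wins 9–2.
Diaz vs Ahmed: 11 to 0, Diaz.
Each candidate has at least one pairwise win (Janssen beats Kwan; Kwan beats Okafor; Okafor beats Janssen; Diaz beats Janssen; Ahmed beats Janssen) — no Condorcet loser.

none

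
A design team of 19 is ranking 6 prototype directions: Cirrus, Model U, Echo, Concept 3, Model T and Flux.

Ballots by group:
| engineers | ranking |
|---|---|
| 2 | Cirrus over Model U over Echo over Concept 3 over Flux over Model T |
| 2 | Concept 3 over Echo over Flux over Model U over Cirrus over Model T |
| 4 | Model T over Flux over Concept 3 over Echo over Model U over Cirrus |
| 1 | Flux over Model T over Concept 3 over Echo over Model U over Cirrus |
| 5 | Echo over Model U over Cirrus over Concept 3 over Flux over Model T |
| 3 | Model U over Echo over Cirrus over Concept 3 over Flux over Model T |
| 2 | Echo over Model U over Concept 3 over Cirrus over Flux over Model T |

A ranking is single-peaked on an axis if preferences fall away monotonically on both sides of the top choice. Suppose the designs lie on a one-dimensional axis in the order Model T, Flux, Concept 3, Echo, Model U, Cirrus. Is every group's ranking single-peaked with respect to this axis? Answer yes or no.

yes

Axis positions: Model T=1, Flux=2, Concept 3=3, Echo=4, Model U=5, Cirrus=6.
Group 1 (peak Cirrus at position 6): ranking walks positions 6-5-4-3-2-1, expanding outward from the peak — single-peaked.
Group 2 (peak Concept 3 at position 3): ranking walks positions 3-4-2-5-6-1, expanding outward from the peak — single-peaked.
Group 3 (peak Model T at position 1): ranking walks positions 1-2-3-4-5-6, expanding outward from the peak — single-peaked.
Group 4 (peak Flux at position 2): ranking walks positions 2-1-3-4-5-6, expanding outward from the peak — single-peaked.
Group 5 (peak Echo at position 4): ranking walks positions 4-5-6-3-2-1, expanding outward from the peak — single-peaked.
Group 6 (peak Model U at position 5): ranking walks positions 5-4-6-3-2-1, expanding outward from the peak — single-peaked.
Group 7 (peak Echo at position 4): ranking walks positions 4-5-3-6-2-1, expanding outward from the peak — single-peaked.
Every ranking is single-peaked on this axis.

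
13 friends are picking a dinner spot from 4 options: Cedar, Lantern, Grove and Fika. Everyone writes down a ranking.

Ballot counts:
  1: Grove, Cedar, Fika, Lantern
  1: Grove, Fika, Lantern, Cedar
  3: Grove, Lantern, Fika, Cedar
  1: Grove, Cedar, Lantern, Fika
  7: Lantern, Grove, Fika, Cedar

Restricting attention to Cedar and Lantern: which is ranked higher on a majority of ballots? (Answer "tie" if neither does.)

Lantern

Ballots ranking Cedar above Lantern: 1 + 1 = 2.
Ballots ranking Lantern above Cedar: 13 − 2 = 11.
Lantern wins the head-to-head 11–2.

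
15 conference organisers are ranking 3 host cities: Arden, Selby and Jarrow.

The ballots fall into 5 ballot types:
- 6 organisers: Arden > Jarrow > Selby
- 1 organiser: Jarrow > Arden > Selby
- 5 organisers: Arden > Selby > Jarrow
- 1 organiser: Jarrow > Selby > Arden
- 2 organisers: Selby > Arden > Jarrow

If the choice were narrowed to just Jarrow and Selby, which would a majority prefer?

Jarrow

Ballots ranking Jarrow above Selby: 6 + 1 + 1 = 8.
Ballots ranking Selby above Jarrow: 15 − 8 = 7.
Jarrow wins the head-to-head 8–7.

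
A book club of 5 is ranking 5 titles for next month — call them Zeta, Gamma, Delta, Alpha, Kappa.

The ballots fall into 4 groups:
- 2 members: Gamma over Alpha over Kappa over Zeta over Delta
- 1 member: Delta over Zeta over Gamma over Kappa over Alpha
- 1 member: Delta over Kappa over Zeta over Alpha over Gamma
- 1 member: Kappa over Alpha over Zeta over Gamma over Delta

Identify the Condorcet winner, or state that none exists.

none

Pairwise majorities:
Zeta vs Gamma: Zeta preferred on 1+1+1 = 3 ballots; Zeta wins 3–2.
Zeta vs Delta: 2+1 = 3 for Zeta, 2 for Delta — Zeta by 3–2.
Zeta vs Alpha: 2 to 3, Alpha.
Zeta vs Kappa: 1 for Zeta, 4 for Kappa — Kappa by 4–1.
Gamma vs Delta: Gamma is ranked higher on 2+1 = 3 ballots, Delta on 2. Gamma wins 3–2.
Gamma vs Alpha: 3 to 2, Gamma.
Gamma vs Kappa: Gamma preferred on 2+1 = 3 ballots; Gamma wins 3–2.
Delta vs Alpha: 1+1 = 2 for Delta, 3 for Alpha — Alpha by 3–2.
Delta vs Kappa: Delta is ranked higher on 1+1 = 2 ballots, Kappa on 3. Kappa wins 3–2.
Alpha vs Kappa: Alpha is ranked higher on 2 ballots, Kappa on 3. Kappa wins 3–2.
Each book drops at least one matchup (Zeta loses to Alpha; Gamma loses to Zeta; Delta loses to Zeta; Alpha loses to Gamma; Kappa loses to Gamma); the cycle Zeta > Gamma > Alpha > Zeta rules out a Condorcet winner.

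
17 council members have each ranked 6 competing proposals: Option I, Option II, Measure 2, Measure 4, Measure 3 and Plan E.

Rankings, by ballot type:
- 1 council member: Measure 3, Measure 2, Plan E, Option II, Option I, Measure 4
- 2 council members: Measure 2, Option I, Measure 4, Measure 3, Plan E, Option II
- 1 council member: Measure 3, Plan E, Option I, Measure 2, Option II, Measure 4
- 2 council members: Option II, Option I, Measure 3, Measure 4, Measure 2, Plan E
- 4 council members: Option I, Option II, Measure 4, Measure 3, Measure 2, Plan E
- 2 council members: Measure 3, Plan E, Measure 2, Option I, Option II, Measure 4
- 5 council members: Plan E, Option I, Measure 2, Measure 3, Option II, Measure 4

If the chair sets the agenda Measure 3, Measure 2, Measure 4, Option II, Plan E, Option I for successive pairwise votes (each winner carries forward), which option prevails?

Round 1: Measure 3 vs Measure 2 — 10–7, Measure 3 advances.
Round 2: Measure 3 vs Measure 4 — 11–6, Measure 3 advances.
Round 3: Measure 3 vs Option II — 11–6, Measure 3 advances.
Round 4: Measure 3 vs Plan E — 12–5, Measure 3 advances.
Round 5: Measure 3 vs Option I — 4–13, Option I advances.
Option I survives the agenda.

Option I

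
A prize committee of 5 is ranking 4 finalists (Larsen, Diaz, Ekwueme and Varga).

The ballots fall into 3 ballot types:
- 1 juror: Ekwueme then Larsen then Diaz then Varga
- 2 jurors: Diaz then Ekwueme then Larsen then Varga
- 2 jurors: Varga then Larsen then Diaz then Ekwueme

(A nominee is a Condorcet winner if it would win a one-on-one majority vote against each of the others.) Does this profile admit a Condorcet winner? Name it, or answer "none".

none

Pairwise majorities:
Larsen–Diaz: Larsen 3–2.
Larsen vs Ekwueme: Ekwueme wins 3–2.
Larsen vs Varga: Larsen wins 3–2.
Diaz vs Ekwueme: Diaz, 4–1.
Diaz vs Varga: Diaz is ranked higher on 1+2 = 3 ballots, Varga on 2. Diaz wins 3–2.
Ekwueme vs Varga: Ekwueme wins 3–2.
Every nominee loses at least once (Larsen loses to Ekwueme; Diaz loses to Larsen; Ekwueme loses to Diaz; Varga loses to Larsen). The majority relation contains the cycle Larsen beats Diaz beats Ekwueme beats Larsen, so there is no Condorcet winner.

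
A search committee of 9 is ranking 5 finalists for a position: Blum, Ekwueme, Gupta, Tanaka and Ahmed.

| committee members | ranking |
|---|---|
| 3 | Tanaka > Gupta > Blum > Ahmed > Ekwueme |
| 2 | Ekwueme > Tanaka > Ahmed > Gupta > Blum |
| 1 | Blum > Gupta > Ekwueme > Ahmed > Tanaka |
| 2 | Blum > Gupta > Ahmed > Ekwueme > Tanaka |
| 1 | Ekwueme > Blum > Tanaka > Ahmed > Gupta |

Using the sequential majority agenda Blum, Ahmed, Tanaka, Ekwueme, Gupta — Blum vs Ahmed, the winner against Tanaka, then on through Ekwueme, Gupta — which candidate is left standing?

Round 1: Blum vs Ahmed — 7–2, Blum advances.
Round 2: Blum vs Tanaka — 4–5, Tanaka advances.
Round 3: Tanaka vs Ekwueme — 3–6, Ekwueme advances.
Round 4: Ekwueme vs Gupta — 3–6, Gupta advances.
Gupta survives the agenda.

Gupta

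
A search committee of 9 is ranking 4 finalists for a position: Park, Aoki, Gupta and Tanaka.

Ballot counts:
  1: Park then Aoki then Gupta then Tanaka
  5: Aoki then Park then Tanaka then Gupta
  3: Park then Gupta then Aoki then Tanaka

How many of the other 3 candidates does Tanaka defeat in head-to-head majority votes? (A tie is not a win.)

1

Tanaka against each rival (9 committee members):
Tanaka vs Park: 0 to 9, Park.
Tanaka vs Aoki: Tanaka is ranked higher on 0 ballots, Aoki on 9. Aoki wins 9–0.
Tanaka vs Gupta: Tanaka, 5–4.
Tanaka beats Gupta; loses to Park, Aoki — 1 pairwise win.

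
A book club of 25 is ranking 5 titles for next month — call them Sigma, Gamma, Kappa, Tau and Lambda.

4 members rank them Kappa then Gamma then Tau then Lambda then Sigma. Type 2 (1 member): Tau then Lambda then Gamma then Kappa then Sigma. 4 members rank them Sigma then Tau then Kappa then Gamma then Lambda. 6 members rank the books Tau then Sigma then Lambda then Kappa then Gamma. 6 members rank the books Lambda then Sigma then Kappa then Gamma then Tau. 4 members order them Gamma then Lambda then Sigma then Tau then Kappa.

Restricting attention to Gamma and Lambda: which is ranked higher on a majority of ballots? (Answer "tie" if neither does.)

Lambda

Ballots ranking Gamma above Lambda: 4 + 4 + 4 = 12.
Ballots ranking Lambda above Gamma: 25 − 12 = 13.
Lambda wins the head-to-head 13–12.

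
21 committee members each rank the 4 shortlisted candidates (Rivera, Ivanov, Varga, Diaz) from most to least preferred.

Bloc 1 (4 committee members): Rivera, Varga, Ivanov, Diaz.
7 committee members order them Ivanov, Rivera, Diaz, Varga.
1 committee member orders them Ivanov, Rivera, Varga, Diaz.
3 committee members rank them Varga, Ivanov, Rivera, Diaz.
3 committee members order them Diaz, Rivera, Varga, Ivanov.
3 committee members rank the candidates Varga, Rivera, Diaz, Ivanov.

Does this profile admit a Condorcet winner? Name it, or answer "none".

Check each pair by majority over 21 ballots:
Rivera vs Ivanov: Rivera preferred on 4+3+3 = 10 ballots; Ivanov wins 11–10.
Rivera vs Varga: 15 to 6, Rivera.
Rivera vs Diaz: 4+7+1+3+3 = 18 for Rivera, 3 for Diaz — Rivera by 18–3.
Ivanov vs Varga: 8 to 13, Varga.
Ivanov vs Diaz: 15 to 6, Ivanov.
Varga vs Diaz: Varga is ranked higher on 4+1+3+3 = 11 ballots, Diaz on 10. Varga wins 11–10.
Every candidate loses at least once (Rivera loses to Ivanov; Ivanov loses to Varga; Varga loses to Rivera; Diaz loses to Rivera). The majority relation contains the cycle Rivera > Varga > Ivanov > Rivera, so there is no Condorcet winner.

none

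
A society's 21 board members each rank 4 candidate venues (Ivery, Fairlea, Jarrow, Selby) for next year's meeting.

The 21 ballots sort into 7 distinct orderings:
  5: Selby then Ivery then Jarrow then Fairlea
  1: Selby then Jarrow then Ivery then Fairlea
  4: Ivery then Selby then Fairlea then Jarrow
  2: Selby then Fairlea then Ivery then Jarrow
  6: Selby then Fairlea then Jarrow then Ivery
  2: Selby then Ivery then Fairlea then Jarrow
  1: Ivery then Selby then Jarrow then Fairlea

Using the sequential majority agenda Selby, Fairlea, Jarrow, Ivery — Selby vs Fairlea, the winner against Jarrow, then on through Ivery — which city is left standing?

Round 1: Selby vs Fairlea — 21–0, Selby advances.
Round 2: Selby vs Jarrow — 21–0, Selby advances.
Round 3: Selby vs Ivery — 16–5, Selby advances.
The agenda winner is Selby.

Selby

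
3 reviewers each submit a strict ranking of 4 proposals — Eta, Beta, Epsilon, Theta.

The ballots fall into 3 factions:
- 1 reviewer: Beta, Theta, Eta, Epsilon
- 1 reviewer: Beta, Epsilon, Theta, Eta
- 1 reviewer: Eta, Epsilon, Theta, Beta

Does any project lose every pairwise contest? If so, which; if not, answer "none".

none

Head-to-head results (3 reviewers):
Eta vs Beta: Eta preferred on 1 ballot; Beta wins 2–1.
Eta vs Epsilon: Eta wins 2–1.
Eta vs Theta: Eta is ranked higher on 1 ballot, Theta on 2. Theta wins 2–1.
Beta vs Epsilon: Beta wins 2–1.
Beta vs Theta: Beta, 2–1.
Epsilon vs Theta: Epsilon is ranked higher on 1+1 = 2 ballots, Theta on 1. Epsilon wins 2–1.
Each project has at least one pairwise win (Eta beats Epsilon; Beta beats Eta; Epsilon beats Theta; Theta beats Eta) — no Condorcet loser.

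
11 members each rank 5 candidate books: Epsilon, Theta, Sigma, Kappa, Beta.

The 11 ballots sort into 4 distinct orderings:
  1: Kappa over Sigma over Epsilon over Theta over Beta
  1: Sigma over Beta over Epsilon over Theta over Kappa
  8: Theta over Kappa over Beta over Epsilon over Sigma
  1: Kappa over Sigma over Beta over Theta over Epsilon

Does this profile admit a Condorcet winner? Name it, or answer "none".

Head-to-head results (11 members):
Epsilon vs Theta: 2 to 9, Theta.
Epsilon–Sigma: Epsilon 8–3.
Epsilon vs Kappa: 1 for Epsilon, 10 for Kappa — Kappa by 10–1.
Epsilon–Beta: Beta 10–1.
Theta vs Sigma: Theta preferred on 8 ballots; Theta wins 8–3.
Theta vs Kappa: Theta wins 9–2.
Theta vs Beta: 1+8 = 9 for Theta, 2 for Beta — Theta by 9–2.
Sigma vs Kappa: Kappa, 10–1.
Sigma vs Beta: Sigma preferred on 1+1+1 = 3 ballots; Beta wins 8–3.
Kappa vs Beta: 1+8+1 = 10 for Kappa, 1 for Beta — Kappa by 10–1.
Theta defeats every rival head-to-head and is the Condorcet winner.

Theta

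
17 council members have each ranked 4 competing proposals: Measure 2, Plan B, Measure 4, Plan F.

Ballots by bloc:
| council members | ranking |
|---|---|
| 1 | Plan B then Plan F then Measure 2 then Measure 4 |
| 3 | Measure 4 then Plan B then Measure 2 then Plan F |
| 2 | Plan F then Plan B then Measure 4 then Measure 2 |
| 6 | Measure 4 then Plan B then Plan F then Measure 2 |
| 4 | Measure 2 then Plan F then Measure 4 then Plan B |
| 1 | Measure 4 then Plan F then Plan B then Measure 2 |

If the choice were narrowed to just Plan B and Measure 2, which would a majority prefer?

Plan B

Ballots ranking Plan B above Measure 2: 1 + 3 + 2 + 6 + 1 = 13.
Ballots ranking Measure 2 above Plan B: 17 − 13 = 4.
Plan B wins the head-to-head 13–4.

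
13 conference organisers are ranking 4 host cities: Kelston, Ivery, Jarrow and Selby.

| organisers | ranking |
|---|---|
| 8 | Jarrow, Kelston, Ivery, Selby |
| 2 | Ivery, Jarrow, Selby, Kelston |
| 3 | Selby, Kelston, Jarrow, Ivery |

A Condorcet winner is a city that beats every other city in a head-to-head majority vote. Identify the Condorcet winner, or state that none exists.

Pairwise majorities:
Kelston vs Ivery: Kelston preferred on 8+3 = 11 ballots; Kelston wins 11–2.
Kelston vs Jarrow: 3 to 10, Jarrow.
Kelston vs Selby: 8 to 5, Kelston.
Ivery vs Jarrow: 2 to 11, Jarrow.
Ivery vs Selby: Ivery is ranked higher on 8+2 = 10 ballots, Selby on 3. Ivery wins 10–3.
Jarrow vs Selby: 8+2 = 10 for Jarrow, 3 for Selby — Jarrow by 10–3.
Jarrow beats each of Kelston, Ivery, Selby — Jarrow is the Condorcet winner.

Jarrow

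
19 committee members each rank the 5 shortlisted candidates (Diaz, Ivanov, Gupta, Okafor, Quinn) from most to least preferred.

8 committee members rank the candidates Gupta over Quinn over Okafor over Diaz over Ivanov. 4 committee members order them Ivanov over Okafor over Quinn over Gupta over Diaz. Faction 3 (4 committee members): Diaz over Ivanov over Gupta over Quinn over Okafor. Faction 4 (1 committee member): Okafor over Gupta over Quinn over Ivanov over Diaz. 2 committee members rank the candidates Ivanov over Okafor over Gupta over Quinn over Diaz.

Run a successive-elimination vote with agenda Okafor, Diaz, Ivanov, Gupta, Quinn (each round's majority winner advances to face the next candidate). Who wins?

Ivanov

Round 1: Okafor vs Diaz — 15–4, Okafor advances.
Round 2: Okafor vs Ivanov — 9–10, Ivanov advances.
Round 3: Ivanov vs Gupta — 10–9, Ivanov advances.
Round 4: Ivanov vs Quinn — 10–9, Ivanov advances.
Ivanov survives the agenda.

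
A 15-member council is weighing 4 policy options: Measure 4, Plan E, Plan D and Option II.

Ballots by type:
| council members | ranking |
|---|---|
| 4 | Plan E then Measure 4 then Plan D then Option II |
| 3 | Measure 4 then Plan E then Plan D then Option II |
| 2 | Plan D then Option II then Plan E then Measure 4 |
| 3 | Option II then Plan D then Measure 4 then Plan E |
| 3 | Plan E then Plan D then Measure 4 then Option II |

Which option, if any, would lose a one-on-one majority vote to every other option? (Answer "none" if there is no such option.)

Head-to-head results (15 council members):
Measure 4 vs Plan E: Measure 4 is ranked higher on 3+3 = 6 ballots, Plan E on 9. Plan E wins 9–6.
Measure 4 vs Plan D: Measure 4 preferred on 4+3 = 7 ballots; Plan D wins 8–7.
Measure 4–Option II: Measure 4 10–5.
Plan E vs Plan D: Plan E, 10–5.
Plan E vs Option II: 10 to 5, Plan E.
Plan D–Option II: Plan D 12–3.
Only Option II has no wins; Option II is the Condorcet loser.

Option II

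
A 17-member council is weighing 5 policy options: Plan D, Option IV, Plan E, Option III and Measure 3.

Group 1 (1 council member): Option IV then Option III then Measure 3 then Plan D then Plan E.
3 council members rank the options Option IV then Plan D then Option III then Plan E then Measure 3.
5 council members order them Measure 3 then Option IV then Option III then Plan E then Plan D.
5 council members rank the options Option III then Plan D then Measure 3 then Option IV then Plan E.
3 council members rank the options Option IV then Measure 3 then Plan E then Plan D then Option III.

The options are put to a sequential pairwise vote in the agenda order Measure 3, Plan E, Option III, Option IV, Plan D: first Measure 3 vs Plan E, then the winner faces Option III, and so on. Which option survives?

Round 1: Measure 3 vs Plan E — 14–3, Measure 3 advances.
Round 2: Measure 3 vs Option III — 8–9, Option III advances.
Round 3: Option III vs Option IV — 5–12, Option IV advances.
Round 4: Option IV vs Plan D — 12–5, Option IV advances.
The agenda winner is Option IV.

Option IV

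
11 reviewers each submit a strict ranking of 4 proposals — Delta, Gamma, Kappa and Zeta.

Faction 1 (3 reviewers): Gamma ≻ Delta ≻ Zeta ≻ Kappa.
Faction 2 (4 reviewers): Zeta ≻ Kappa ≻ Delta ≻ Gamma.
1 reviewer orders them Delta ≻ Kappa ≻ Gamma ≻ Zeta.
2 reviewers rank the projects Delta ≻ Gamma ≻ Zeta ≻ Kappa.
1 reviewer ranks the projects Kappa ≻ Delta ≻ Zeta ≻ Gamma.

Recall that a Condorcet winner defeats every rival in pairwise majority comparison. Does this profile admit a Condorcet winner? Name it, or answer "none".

Delta

Pairwise majorities:
Delta vs Gamma: Delta is ranked higher on 4+1+2+1 = 8 ballots, Gamma on 3. Delta wins 8–3.
Delta vs Kappa: 6 to 5, Delta.
Delta vs Zeta: Delta, 7–4.
Gamma vs Kappa: Gamma is ranked higher on 3+2 = 5 ballots, Kappa on 6. Kappa wins 6–5.
Gamma vs Zeta: 3+1+2 = 6 for Gamma, 5 for Zeta — Gamma by 6–5.
Kappa vs Zeta: 1+1 = 2 for Kappa, 9 for Zeta — Zeta by 9–2.
Delta beats each of Gamma, Kappa, Zeta — Delta is the Condorcet winner.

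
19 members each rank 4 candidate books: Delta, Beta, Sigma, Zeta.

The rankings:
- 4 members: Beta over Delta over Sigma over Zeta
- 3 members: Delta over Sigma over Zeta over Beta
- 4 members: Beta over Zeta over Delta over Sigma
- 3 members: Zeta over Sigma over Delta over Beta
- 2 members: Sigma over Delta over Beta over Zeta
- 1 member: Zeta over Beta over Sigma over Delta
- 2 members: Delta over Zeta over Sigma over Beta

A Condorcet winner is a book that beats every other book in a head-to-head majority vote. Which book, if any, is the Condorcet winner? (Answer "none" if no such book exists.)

Delta

Head-to-head results (19 members):
Delta–Beta: Delta 10–9.
Delta–Sigma: Delta 13–6.
Delta–Zeta: Delta 11–8.
Beta vs Sigma: Sigma wins 10–9.
Beta–Zeta: Beta 10–9.
Sigma vs Zeta: Zeta, 10–9.
Delta defeats every rival head-to-head and is the Condorcet winner.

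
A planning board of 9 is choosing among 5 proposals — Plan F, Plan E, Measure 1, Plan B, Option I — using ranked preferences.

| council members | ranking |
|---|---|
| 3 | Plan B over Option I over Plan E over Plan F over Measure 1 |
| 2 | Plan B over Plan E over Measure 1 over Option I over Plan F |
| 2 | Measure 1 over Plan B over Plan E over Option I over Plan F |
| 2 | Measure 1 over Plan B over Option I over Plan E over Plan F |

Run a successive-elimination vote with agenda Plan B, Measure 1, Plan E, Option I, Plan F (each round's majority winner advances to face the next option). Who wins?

Round 1: Plan B vs Measure 1 — 5–4, Plan B advances.
Round 2: Plan B vs Plan E — 9–0, Plan B advances.
Round 3: Plan B vs Option I — 9–0, Plan B advances.
Round 4: Plan B vs Plan F — 9–0, Plan B advances.
The agenda winner is Plan B.

Plan B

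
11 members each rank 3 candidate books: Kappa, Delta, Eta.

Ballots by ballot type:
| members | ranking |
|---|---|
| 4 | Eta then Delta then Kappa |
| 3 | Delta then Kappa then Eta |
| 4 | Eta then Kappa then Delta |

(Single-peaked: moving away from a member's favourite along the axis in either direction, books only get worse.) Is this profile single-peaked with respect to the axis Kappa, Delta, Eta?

no

Axis positions: Kappa=1, Delta=2, Eta=3.
Ballot type 1 (peak Eta at position 3): ranking walks positions 3-2-1, expanding outward from the peak — single-peaked.
Ballot type 2 (peak Delta at position 2): ranking walks positions 2-1-3, expanding outward from the peak — single-peaked.
Ballot type 3: ranking walks positions 3-1-2; Kappa is ranked above Delta even though Delta lies between Kappa and the peak Eta on the axis — preferences dip and rise again. Not single-peaked.
Ballot type 3 violates single-peakedness, so the profile is not single-peaked on this axis.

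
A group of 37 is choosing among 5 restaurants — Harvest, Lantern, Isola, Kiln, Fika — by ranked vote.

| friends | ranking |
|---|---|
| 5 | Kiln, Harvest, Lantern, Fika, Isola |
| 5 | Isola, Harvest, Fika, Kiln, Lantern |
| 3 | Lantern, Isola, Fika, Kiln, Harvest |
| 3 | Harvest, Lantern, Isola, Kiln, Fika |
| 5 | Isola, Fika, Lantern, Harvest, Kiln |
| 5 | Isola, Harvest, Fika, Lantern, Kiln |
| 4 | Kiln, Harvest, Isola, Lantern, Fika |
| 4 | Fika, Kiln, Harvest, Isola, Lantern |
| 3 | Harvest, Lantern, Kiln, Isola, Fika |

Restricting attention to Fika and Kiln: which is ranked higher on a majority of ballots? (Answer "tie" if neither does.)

Ballots ranking Fika above Kiln: 5 + 3 + 5 + 5 + 4 = 22.
Ballots ranking Kiln above Fika: 37 − 22 = 15.
Fika wins the head-to-head 22–15.

Fika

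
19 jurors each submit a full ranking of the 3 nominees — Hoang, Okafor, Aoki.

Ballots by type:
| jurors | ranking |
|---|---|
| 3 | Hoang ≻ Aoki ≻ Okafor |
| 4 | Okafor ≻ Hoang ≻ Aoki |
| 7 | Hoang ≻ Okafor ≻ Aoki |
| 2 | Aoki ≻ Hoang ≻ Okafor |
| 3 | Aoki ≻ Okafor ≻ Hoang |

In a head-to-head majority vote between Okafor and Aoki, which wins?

Okafor

Ballots ranking Okafor above Aoki: 4 + 7 = 11.
Ballots ranking Aoki above Okafor: 19 − 11 = 8.
Okafor wins the head-to-head 11–8.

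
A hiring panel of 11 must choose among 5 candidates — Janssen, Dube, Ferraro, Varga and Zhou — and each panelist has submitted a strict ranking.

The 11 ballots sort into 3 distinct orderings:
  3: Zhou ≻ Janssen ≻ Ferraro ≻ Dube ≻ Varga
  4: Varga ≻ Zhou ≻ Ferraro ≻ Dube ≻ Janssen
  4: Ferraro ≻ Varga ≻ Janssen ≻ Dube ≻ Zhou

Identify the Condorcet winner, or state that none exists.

Pairwise majorities:
Janssen vs Dube: Janssen, 7–4.
Janssen vs Ferraro: Janssen preferred on 3 ballots; Ferraro wins 8–3.
Janssen vs Varga: Varga wins 8–3.
Janssen–Zhou: Zhou 7–4.
Dube vs Ferraro: Dube preferred on 0 ballots; Ferraro wins 11–0.
Dube vs Varga: Dube is ranked higher on 3 ballots, Varga on 8. Varga wins 8–3.
Dube vs Zhou: Zhou wins 7–4.
Ferraro vs Varga: 7 to 4, Ferraro.
Ferraro vs Zhou: Ferraro preferred on 4 ballots; Zhou wins 7–4.
Varga vs Zhou: Varga wins 8–3.
No candidate is unbeaten: Janssen loses to Ferraro; Dube loses to Janssen; Ferraro loses to Zhou; Varga loses to Ferraro; Zhou loses to Varga. In particular Ferraro > Varga > Zhou > Ferraro is a majority cycle — no Condorcet winner exists.

none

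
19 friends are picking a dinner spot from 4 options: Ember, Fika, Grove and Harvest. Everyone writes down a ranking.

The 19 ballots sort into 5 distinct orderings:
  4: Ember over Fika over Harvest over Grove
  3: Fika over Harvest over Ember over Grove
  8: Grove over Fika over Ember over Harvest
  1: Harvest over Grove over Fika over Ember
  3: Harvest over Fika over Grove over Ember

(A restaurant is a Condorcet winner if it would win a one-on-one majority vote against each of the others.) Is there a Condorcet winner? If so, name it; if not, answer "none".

Fika

Check each pair by majority over 19 ballots:
Ember vs Fika: Ember preferred on 4 ballots; Fika wins 15–4.
Ember vs Grove: 4+3 = 7 for Ember, 12 for Grove — Grove by 12–7.
Ember vs Harvest: Ember, 12–7.
Fika vs Grove: 10 to 9, Fika.
Fika vs Harvest: Fika is ranked higher on 4+3+8 = 15 ballots, Harvest on 4. Fika wins 15–4.
Grove vs Harvest: 8 to 11, Harvest.
Only Fika has no losses; Fika is the Condorcet winner.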